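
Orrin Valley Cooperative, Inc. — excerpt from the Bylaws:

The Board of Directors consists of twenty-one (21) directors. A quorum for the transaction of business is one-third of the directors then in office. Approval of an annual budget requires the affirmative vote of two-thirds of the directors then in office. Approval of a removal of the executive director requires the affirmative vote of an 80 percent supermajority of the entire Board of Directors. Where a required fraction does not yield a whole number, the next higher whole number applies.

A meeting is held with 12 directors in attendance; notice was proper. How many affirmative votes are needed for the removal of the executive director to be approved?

The removal of the executive director requires four-fifths of the entire Board of Directors (21).
4/5 of 21 = 16.80, rounded up to 17.
(Only 12 can vote, so the removal of the executive director cannot pass at this meeting, but the required vote is still 17.)

17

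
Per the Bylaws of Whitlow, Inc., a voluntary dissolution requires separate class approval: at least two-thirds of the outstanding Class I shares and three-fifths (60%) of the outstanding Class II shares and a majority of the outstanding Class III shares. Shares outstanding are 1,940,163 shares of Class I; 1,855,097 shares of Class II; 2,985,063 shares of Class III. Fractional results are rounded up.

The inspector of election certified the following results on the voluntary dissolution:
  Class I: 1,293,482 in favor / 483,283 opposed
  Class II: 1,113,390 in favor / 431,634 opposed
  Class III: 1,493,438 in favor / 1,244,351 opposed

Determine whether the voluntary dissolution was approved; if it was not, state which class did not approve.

Class I: 2/3 of 1940163 = 1293442; 1,293,442 required, 1,293,482 in favor — approved.
Class II: 3/5 of 1855097 = 1113058.20, rounded up to 1113059; 1,113,059 required, 1,113,390 in favor — approved.
Class III: a majority of 2985063 is 1492532; 1,492,532 required, 1,493,438 in favor — approved.

Approved — every class gave the required vote.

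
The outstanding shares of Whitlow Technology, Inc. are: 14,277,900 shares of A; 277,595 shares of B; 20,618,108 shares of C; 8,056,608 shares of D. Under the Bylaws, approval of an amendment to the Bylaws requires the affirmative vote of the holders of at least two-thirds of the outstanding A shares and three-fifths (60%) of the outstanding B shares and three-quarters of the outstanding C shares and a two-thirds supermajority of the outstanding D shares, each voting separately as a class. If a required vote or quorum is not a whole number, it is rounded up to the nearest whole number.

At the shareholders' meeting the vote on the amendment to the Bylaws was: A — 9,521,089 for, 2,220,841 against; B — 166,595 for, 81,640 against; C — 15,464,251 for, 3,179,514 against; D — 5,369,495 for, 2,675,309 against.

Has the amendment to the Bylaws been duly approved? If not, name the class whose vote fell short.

A: 2/3 of 14277900 = 9518600; 9,518,600 required, 9,521,089 in favor — approved.
B: 3/5 of 277595 = 166557; 166,557 required, 166,595 in favor — approved.
C: 3/4 of 20618108 = 15463581; 15,463,581 required, 15,464,251 in favor — approved.
D: 2/3 of 8056608 = 5371072; 5,371,072 required, 5,369,495 in favor — not approved.

Not approved — the D shares did not give the required vote.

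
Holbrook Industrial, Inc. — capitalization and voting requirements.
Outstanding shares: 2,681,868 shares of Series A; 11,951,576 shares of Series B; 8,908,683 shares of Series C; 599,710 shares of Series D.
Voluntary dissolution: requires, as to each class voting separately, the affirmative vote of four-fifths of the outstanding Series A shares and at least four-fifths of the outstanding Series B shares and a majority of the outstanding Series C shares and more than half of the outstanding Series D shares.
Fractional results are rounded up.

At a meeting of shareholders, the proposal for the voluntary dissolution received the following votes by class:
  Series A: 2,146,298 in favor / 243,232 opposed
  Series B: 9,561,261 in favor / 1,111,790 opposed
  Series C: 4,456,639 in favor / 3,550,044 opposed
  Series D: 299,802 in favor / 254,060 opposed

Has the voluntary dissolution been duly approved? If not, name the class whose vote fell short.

Not approved — the Series D shares did not give the required vote.

Series A: 4/5 of 2681868 = 2145494.40, rounded up to 2145495; 2,145,495 required, 2,146,298 in favor — approved.
Series B: 4/5 of 11951576 = 9561260.80, rounded up to 9561261; 9,561,261 required, 9,561,261 in favor — approved.
Series C: a majority of 8908683 is 4454342; 4,454,342 required, 4,456,639 in favor — approved.
Series D: a majority of 599710 is 299856; 299,856 required, 299,802 in favor — not approved.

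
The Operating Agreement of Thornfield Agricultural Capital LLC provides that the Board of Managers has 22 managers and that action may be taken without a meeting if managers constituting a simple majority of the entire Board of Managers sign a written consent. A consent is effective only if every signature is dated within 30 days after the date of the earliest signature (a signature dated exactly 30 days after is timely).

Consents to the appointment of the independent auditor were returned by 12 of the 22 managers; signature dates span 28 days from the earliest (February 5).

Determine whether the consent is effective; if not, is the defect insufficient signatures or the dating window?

Signatures required: a simple majority of 22 — a majority of 22 is 12, so 12 needed; 12 signed. Sufficient.
Dating window: the latest signature is 28 days after the earliest; the limit is 30 days. Within the window.

Effective — both the signature and dating-window requirements are satisfied.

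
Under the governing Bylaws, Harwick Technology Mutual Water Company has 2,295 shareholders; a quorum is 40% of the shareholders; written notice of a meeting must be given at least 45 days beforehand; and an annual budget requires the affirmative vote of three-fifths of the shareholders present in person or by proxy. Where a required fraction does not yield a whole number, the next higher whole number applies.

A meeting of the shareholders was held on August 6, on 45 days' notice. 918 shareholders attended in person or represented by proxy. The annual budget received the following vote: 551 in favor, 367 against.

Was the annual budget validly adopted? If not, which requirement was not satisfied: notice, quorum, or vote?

Valid — all requirements satisfied.

Notice: 45 days given; 45 required. Satisfied.
Quorum: 40% of 2,295 = 918; 918 present. Satisfied.
Vote: requires three-fifths of those present (918); 3/5 of 918 = 550.80, rounded up to 551, so 551 needed; 551 in favor. Satisfied.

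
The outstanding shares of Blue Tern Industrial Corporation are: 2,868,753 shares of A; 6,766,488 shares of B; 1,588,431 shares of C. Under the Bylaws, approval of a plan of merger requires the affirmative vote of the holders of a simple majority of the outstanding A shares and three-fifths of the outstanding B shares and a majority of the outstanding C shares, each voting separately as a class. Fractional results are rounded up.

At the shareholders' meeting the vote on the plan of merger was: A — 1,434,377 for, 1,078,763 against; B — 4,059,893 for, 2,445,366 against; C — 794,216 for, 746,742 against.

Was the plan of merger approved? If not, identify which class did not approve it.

Approved — every class gave the required vote.

A: a majority of 2868753 is 1434377; 1,434,377 required, 1,434,377 in favor — approved.
B: 3/5 of 6766488 = 4059892.80, rounded up to 4059893; 4,059,893 required, 4,059,893 in favor — approved.
C: a majority of 1588431 is 794216; 794,216 required, 794,216 in favor — approved.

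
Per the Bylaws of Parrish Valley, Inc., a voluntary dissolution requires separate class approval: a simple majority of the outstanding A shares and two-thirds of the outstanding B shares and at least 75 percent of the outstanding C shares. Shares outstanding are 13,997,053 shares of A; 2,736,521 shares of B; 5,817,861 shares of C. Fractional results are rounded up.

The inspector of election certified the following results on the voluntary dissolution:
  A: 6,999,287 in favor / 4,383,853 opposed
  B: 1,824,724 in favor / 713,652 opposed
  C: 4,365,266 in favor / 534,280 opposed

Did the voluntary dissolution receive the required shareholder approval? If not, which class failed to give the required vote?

A: a majority of 13997053 is 6998527; 6,998,527 required, 6,999,287 in favor — approved.
B: 2/3 of 2736521 = 1824347.33, rounded up to 1824348; 1,824,348 required, 1,824,724 in favor — approved.
C: 3/4 of 5817861 = 4363395.75, rounded up to 4363396; 4,363,396 required, 4,365,266 in favor — approved.

Approved — every class gave the required vote.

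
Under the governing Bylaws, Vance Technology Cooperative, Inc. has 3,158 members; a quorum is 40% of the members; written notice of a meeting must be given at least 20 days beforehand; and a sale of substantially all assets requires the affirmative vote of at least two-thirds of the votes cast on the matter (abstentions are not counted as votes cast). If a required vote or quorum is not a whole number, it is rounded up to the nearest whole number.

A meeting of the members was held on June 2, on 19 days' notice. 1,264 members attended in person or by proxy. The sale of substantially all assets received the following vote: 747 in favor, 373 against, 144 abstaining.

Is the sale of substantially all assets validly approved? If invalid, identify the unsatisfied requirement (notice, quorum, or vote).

Notice: 19 days given; 20 required. Not satisfied.
Quorum: 40% of 3,158 = 1,263.20, rounded up to 1,264; 1,264 present. Satisfied.
Vote: requires two-thirds of the votes cast (1,264 − 144 abstaining = 1,120); 2/3 of 1120 = 746.67, rounded up to 747, so 747 needed; 747 in favor. Satisfied.

Invalid — notice requirement not satisfied.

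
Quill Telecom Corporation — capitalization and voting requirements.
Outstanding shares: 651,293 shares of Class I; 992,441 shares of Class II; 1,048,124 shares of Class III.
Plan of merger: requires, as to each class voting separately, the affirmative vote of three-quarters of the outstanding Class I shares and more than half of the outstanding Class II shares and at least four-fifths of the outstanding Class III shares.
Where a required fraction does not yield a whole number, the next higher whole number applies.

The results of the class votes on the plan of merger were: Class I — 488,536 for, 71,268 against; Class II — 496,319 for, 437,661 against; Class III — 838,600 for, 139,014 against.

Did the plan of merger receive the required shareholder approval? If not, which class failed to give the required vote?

Approved — every class gave the required vote.

Class I: 3/4 of 651293 = 488469.75, rounded up to 488470; 488,470 required, 488,536 in favor — approved.
Class II: a majority of 992441 is 496221; 496,221 required, 496,319 in favor — approved.
Class III: 4/5 of 1048124 = 838499.20, rounded up to 838500; 838,500 required, 838,600 in favor — approved.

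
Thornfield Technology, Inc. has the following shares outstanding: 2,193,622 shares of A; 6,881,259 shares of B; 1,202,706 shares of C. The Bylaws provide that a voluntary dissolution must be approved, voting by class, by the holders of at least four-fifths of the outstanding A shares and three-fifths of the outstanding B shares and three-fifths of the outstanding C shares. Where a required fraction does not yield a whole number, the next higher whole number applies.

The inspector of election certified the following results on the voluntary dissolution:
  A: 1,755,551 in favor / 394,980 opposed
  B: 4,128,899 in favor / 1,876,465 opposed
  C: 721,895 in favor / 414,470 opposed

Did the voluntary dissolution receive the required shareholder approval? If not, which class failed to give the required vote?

A: 4/5 of 2193622 = 1754897.60, rounded up to 1754898; 1,754,898 required, 1,755,551 in favor — approved.
B: 3/5 of 6881259 = 4128755.40, rounded up to 4128756; 4,128,756 required, 4,128,899 in favor — approved.
C: 3/5 of 1202706 = 721623.60, rounded up to 721624; 721,624 required, 721,895 in favor — approved.

Approved — every class gave the required vote.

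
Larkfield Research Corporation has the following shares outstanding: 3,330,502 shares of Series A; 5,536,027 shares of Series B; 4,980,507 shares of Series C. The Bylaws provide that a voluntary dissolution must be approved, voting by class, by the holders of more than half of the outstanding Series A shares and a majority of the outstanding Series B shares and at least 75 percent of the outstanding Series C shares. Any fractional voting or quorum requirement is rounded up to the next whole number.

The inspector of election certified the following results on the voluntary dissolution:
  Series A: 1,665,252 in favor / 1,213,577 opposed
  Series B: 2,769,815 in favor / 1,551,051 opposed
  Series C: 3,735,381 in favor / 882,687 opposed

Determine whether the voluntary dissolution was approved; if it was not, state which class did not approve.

Approved — every class gave the required vote.

Series A: a majority of 3330502 is 1665252; 1,665,252 required, 1,665,252 in favor — approved.
Series B: a majority of 5536027 is 2768014; 2,768,014 required, 2,769,815 in favor — approved.
Series C: 3/4 of 4980507 = 3735380.25, rounded up to 3735381; 3,735,381 required, 3,735,381 in favor — approved.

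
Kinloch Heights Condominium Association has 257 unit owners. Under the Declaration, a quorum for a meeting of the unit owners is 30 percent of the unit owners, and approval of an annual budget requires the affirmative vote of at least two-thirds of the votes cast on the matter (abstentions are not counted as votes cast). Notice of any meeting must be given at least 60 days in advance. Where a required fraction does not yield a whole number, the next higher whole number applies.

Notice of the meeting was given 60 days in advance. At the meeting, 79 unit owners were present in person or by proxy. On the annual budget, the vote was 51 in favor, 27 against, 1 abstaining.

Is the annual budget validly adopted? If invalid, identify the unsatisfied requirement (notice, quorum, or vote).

Invalid — vote requirement not satisfied.

Notice: 60 days given; 60 required. Satisfied.
Quorum: 30% of 257 = 77.10, rounded up to 78; 79 present. Satisfied.
Vote: requires two-thirds of the votes cast (79 − 1 abstaining = 78); 2/3 of 78 = 52, so 52 needed; 51 in favor. Not satisfied.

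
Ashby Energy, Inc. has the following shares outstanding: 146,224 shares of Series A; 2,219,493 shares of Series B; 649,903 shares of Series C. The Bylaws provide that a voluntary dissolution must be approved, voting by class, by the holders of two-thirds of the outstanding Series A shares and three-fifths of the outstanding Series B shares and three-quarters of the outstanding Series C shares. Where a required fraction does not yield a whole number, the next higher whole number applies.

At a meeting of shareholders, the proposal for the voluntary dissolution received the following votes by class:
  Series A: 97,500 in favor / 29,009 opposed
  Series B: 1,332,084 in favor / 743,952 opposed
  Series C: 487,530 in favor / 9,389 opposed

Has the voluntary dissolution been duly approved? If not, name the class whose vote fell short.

Approved — every class gave the required vote.

Series A: 2/3 of 146224 = 97482.67, rounded up to 97483; 97,483 required, 97,500 in favor — approved.
Series B: 3/5 of 2219493 = 1331695.80, rounded up to 1331696; 1,331,696 required, 1,332,084 in favor — approved.
Series C: 3/4 of 649903 = 487427.25, rounded up to 487428; 487,428 required, 487,530 in favor — approved.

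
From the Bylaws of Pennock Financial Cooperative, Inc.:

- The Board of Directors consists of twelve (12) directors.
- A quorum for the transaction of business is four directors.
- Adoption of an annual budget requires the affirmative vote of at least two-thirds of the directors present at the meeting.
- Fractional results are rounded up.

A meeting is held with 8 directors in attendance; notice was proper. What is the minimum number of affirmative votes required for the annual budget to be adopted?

The annual budget requires two-thirds of the directors present (8).
2/3 of 8 = 5.33, rounded up to 6.

6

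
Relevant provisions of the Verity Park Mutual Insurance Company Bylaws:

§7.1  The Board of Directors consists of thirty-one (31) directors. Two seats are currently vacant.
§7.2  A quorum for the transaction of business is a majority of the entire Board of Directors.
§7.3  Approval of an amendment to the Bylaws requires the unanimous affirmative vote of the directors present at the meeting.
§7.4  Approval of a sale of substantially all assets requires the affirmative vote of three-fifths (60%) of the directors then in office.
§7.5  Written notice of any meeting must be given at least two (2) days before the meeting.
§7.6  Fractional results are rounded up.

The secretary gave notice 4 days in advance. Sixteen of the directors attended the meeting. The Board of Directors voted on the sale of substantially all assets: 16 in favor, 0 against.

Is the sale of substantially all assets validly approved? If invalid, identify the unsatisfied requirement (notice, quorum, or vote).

Notice: 4 days given; 2 required (4 ≥ 2). Satisfied.
Quorum: 16 present; quorum is 16. Satisfied.
Vote: the sale of substantially all assets requires three-fifths of the directors then in office (29). 3/5 of 29 = 17.40, rounded up to 18, so 18 affirmative votes are needed; 16 voted in favor. Not satisfied.

Invalid — vote requirement not satisfied.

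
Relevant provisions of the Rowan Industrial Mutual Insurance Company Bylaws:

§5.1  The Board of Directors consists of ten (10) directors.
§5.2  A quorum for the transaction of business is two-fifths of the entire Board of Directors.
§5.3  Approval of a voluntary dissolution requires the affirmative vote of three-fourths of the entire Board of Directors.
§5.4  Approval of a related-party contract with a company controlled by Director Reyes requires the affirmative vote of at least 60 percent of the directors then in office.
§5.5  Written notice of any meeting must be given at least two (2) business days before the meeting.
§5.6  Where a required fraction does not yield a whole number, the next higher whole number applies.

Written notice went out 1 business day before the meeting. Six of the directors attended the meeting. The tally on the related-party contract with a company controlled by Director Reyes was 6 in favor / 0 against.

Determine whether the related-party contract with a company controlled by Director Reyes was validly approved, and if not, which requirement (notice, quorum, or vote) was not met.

Invalid — notice requirement not satisfied.

Notice: 1 business day given; 2 required (1 < 2). Not satisfied.
Quorum: 6 present; quorum is 4. Satisfied.
Vote: the related-party contract with a company controlled by Director Reyes requires three-fifths of the directors then in office (10). 3/5 of 10 = 6, so 6 affirmative votes are needed; 6 voted in favor. Satisfied.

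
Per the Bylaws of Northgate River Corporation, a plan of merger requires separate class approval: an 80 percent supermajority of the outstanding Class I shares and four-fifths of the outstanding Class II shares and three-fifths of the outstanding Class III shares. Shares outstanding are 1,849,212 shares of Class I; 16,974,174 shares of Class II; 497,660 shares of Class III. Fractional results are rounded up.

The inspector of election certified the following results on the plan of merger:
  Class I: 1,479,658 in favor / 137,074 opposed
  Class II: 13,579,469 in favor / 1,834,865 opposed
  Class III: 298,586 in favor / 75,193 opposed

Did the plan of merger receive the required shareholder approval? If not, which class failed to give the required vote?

Not approved — the Class III shares did not give the required vote.

Class I: 4/5 of 1849212 = 1479369.60, rounded up to 1479370; 1,479,370 required, 1,479,658 in favor — approved.
Class II: 4/5 of 16974174 = 13579339.20, rounded up to 13579340; 13,579,340 required, 13,579,469 in favor — approved.
Class III: 3/5 of 497660 = 298596; 298,596 required, 298,586 in favor — not approved.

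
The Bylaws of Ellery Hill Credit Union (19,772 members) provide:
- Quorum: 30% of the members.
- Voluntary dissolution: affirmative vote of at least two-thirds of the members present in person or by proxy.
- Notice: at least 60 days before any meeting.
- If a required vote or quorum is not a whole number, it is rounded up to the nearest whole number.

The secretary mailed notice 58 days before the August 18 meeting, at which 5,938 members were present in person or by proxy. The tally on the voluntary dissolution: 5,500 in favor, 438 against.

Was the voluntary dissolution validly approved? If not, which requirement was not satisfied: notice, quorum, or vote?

Invalid — notice requirement not satisfied.

Notice: 58 days given; 60 required. Not satisfied.
Quorum: 30% of 19,772 = 5,931.60, rounded up to 5,932; 5,938 present. Satisfied.
Vote: requires two-thirds of those present (5,938); 2/3 of 5938 = 3958.67, rounded up to 3959, so 3,959 needed; 5,500 in favor. Satisfied.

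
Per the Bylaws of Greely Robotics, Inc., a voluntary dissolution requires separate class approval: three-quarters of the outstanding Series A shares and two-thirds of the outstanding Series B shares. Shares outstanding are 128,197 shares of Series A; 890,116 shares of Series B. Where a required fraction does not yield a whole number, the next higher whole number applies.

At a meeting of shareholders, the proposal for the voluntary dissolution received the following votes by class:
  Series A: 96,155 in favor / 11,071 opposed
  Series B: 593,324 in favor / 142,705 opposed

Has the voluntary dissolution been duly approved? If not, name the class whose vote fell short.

Not approved — the Series B shares did not give the required vote.

Series A: 3/4 of 128197 = 96147.75, rounded up to 96148; 96,148 required, 96,155 in favor — approved.
Series B: 2/3 of 890116 = 593410.67, rounded up to 593411; 593,411 required, 593,324 in favor — not approved.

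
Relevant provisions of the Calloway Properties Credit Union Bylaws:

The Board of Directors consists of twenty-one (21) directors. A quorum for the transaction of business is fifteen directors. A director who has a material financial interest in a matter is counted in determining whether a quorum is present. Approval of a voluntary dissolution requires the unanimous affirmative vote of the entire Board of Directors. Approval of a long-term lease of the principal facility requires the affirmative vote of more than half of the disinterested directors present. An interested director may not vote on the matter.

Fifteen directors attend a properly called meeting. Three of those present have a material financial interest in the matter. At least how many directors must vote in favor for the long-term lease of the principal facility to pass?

The long-term lease of the principal facility requires a majority of the disinterested directors present (15 − 3 = 12).
A majority of 12 is 7.

7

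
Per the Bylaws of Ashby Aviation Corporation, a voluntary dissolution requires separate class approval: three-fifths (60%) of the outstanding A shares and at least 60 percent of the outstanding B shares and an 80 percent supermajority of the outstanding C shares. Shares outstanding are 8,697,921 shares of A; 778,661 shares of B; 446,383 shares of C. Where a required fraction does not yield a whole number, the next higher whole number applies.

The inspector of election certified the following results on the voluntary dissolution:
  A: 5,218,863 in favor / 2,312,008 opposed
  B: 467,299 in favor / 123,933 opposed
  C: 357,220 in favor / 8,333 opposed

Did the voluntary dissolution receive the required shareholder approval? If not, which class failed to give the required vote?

Approved — every class gave the required vote.

A: 3/5 of 8697921 = 5218752.60, rounded up to 5218753; 5,218,753 required, 5,218,863 in favor — approved.
B: 3/5 of 778661 = 467196.60, rounded up to 467197; 467,197 required, 467,299 in favor — approved.
C: 4/5 of 446383 = 357106.40, rounded up to 357107; 357,107 required, 357,220 in favor — approved.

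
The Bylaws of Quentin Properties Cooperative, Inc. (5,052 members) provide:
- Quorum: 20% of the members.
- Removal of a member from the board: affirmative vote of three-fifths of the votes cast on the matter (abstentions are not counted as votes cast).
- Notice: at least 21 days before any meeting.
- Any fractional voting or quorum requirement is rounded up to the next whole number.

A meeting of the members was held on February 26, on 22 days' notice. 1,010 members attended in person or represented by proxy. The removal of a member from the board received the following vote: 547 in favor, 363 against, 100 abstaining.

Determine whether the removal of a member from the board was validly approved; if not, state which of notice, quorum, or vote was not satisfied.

Invalid — quorum requirement not satisfied.

Notice: 22 days given; 21 required. Satisfied.
Quorum: 20% of 5,052 = 1,010.40, rounded up to 1,011; 1,010 present. Not satisfied.
Vote: requires three-fifths of the votes cast (1,010 − 100 abstaining = 910); 3/5 of 910 = 546, so 546 needed; 547 in favor. Satisfied.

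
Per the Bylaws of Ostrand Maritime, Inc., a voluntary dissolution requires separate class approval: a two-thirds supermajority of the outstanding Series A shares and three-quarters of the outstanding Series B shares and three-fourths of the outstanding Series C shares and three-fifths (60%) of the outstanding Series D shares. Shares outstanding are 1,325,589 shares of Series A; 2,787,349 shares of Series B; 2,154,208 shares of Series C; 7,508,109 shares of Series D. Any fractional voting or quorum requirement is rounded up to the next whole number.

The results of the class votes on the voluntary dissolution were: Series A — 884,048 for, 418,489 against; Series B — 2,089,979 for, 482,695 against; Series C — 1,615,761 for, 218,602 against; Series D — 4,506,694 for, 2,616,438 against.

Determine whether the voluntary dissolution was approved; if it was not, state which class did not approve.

Not approved — the Series B shares did not give the required vote.

Series A: 2/3 of 1325589 = 883726; 883,726 required, 884,048 in favor — approved.
Series B: 3/4 of 2787349 = 2090511.75, rounded up to 2090512; 2,090,512 required, 2,089,979 in favor — not approved.
Series C: 3/4 of 2154208 = 1615656; 1,615,656 required, 1,615,761 in favor — approved.
Series D: 3/5 of 7508109 = 4504865.40, rounded up to 4504866; 4,504,866 required, 4,506,694 in favor — approved.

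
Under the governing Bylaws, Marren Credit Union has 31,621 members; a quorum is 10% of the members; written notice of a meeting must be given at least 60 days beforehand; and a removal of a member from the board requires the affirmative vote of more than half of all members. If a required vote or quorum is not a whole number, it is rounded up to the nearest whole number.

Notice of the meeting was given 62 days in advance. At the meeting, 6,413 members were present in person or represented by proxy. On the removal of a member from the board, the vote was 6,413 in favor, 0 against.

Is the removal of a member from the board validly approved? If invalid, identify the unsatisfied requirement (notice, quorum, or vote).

Notice: 62 days given; 60 required. Satisfied.
Quorum: 10% of 31,621 = 3,162.10, rounded up to 3,163; 6,413 present. Satisfied.
Vote: requires a majority of all members (31,621); a majority of 31621 is 15811, so 15,811 needed; 6,413 in favor. Not satisfied.

Invalid — vote requirement not satisfied.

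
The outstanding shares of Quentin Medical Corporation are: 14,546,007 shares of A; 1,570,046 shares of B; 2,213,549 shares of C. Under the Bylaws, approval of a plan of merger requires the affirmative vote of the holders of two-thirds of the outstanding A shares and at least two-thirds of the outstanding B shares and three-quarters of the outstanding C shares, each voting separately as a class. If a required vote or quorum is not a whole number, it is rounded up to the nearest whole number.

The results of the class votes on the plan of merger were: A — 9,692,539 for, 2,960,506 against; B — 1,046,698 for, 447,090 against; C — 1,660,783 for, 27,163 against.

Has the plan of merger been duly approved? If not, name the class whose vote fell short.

A: 2/3 of 14546007 = 9697338; 9,697,338 required, 9,692,539 in favor — not approved.
B: 2/3 of 1570046 = 1046697.33, rounded up to 1046698; 1,046,698 required, 1,046,698 in favor — approved.
C: 3/4 of 2213549 = 1660161.75, rounded up to 1660162; 1,660,162 required, 1,660,783 in favor — approved.

Not approved — the A shares did not give the required vote.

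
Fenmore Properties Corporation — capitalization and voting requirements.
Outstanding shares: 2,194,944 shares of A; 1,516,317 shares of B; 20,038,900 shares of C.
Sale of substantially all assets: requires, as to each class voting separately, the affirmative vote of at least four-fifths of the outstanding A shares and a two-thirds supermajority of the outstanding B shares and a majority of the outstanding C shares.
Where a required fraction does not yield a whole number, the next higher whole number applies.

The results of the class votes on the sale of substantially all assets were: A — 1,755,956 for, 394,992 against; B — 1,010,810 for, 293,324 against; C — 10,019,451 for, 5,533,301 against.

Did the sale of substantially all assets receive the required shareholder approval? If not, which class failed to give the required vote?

A: 4/5 of 2194944 = 1755955.20, rounded up to 1755956; 1,755,956 required, 1,755,956 in favor — approved.
B: 2/3 of 1516317 = 1010878; 1,010,878 required, 1,010,810 in favor — not approved.
C: a majority of 20038900 is 10019451; 10,019,451 required, 10,019,451 in favor — approved.

Not approved — the B shares did not give the required vote.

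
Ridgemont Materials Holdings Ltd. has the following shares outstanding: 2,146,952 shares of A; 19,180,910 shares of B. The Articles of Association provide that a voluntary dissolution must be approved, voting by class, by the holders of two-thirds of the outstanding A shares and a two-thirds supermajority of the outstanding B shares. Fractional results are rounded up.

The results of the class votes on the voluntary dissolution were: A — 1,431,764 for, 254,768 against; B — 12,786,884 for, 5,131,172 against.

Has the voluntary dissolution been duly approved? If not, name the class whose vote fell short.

A: 2/3 of 2146952 = 1431301.33, rounded up to 1431302; 1,431,302 required, 1,431,764 in favor — approved.
B: 2/3 of 19180910 = 12787273.33, rounded up to 12787274; 12,787,274 required, 12,786,884 in favor — not approved.

Not approved — the B shares did not give the required vote.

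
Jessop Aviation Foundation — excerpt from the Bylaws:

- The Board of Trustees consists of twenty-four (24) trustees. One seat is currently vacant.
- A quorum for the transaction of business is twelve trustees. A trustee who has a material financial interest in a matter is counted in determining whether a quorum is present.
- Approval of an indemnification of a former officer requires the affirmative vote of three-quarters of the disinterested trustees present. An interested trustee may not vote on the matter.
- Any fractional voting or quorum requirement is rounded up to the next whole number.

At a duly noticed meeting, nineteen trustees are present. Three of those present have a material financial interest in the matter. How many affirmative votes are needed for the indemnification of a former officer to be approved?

The indemnification of a former officer requires three-fourths of the disinterested trustees present (19 − 3 = 16).
3/4 of 16 = 12.

12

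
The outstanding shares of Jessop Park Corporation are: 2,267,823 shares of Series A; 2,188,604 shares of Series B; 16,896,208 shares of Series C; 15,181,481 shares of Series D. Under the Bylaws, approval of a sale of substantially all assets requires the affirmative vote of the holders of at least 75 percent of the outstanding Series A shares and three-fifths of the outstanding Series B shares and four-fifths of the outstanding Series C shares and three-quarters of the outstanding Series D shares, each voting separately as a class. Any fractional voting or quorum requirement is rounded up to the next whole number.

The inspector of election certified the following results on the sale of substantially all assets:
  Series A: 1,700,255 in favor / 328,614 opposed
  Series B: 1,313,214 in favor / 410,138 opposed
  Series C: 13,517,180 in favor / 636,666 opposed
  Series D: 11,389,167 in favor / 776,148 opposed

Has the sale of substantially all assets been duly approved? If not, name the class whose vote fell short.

Series A: 3/4 of 2267823 = 1700867.25, rounded up to 1700868; 1,700,868 required, 1,700,255 in favor — not approved.
Series B: 3/5 of 2188604 = 1313162.40, rounded up to 1313163; 1,313,163 required, 1,313,214 in favor — approved.
Series C: 4/5 of 16896208 = 13516966.40, rounded up to 13516967; 13,516,967 required, 13,517,180 in favor — approved.
Series D: 3/4 of 15181481 = 11386110.75, rounded up to 11386111; 11,386,111 required, 11,389,167 in favor — approved.

Not approved — the Series A shares did not give the required vote.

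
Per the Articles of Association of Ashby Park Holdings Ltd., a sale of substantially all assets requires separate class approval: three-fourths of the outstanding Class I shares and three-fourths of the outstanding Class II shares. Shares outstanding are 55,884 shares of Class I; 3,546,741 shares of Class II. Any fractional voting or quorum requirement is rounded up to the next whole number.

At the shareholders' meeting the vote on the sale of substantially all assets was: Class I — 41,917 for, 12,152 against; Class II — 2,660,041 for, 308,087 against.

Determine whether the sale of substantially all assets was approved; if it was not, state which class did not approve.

Not approved — the Class II shares did not give the required vote.

Class I: 3/4 of 55884 = 41913; 41,913 required, 41,917 in favor — approved.
Class II: 3/4 of 3546741 = 2660055.75, rounded up to 2660056; 2,660,056 required, 2,660,041 in favor — not approved.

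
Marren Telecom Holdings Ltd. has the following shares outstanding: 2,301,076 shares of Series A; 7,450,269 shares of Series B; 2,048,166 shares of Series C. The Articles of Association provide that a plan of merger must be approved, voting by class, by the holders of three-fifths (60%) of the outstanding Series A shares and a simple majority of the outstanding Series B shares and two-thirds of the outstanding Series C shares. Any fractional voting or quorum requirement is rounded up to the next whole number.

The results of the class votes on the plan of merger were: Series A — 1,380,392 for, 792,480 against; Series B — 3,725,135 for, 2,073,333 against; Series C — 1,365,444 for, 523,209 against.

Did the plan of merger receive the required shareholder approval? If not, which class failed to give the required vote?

Not approved — the Series A shares did not give the required vote.

Series A: 3/5 of 2301076 = 1380645.60, rounded up to 1380646; 1,380,646 required, 1,380,392 in favor — not approved.
Series B: a majority of 7450269 is 3725135; 3,725,135 required, 3,725,135 in favor — approved.
Series C: 2/3 of 2048166 = 1365444; 1,365,444 required, 1,365,444 in favor — approved.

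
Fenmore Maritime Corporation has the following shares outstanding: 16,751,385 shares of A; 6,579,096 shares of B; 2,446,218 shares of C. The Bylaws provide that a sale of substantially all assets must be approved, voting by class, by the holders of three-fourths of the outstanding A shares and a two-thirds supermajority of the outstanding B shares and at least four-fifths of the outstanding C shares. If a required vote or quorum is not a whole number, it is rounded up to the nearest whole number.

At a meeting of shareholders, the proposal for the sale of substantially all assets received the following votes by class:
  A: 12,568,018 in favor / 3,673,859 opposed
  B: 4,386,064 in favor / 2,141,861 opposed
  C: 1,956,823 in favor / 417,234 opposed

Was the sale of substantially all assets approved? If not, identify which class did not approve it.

A: 3/4 of 16751385 = 12563538.75, rounded up to 12563539; 12,563,539 required, 12,568,018 in favor — approved.
B: 2/3 of 6579096 = 4386064; 4,386,064 required, 4,386,064 in favor — approved.
C: 4/5 of 2446218 = 1956974.40, rounded up to 1956975; 1,956,975 required, 1,956,823 in favor — not approved.

Not approved — the C shares did not give the required vote.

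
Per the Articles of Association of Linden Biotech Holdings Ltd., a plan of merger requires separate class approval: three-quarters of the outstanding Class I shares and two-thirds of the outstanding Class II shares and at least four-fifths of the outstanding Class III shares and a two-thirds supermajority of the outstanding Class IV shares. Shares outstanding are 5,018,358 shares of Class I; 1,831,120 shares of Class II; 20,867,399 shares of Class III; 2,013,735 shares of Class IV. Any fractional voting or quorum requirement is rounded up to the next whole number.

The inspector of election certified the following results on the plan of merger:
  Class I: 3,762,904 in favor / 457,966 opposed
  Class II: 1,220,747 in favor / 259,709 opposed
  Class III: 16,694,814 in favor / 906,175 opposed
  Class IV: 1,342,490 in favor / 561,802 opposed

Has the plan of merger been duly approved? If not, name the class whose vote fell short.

Class I: 3/4 of 5018358 = 3763768.50, rounded up to 3763769; 3,763,769 required, 3,762,904 in favor — not approved.
Class II: 2/3 of 1831120 = 1220746.67, rounded up to 1220747; 1,220,747 required, 1,220,747 in favor — approved.
Class III: 4/5 of 20867399 = 16693919.20, rounded up to 16693920; 16,693,920 required, 16,694,814 in favor — approved.
Class IV: 2/3 of 2013735 = 1342490; 1,342,490 required, 1,342,490 in favor — approved.

Not approved — the Class I shares did not give the required vote.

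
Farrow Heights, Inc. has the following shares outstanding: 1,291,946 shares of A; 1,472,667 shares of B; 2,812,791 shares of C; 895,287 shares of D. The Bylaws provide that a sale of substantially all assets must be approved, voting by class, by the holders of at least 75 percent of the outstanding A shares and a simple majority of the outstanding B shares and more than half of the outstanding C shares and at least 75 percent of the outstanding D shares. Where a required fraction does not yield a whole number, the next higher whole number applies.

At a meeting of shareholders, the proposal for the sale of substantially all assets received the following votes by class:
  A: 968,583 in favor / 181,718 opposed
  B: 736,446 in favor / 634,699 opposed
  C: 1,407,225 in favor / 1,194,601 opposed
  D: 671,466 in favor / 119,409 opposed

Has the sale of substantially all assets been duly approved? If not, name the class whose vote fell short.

Not approved — the A shares did not give the required vote.

A: 3/4 of 1291946 = 968959.50, rounded up to 968960; 968,960 required, 968,583 in favor — not approved.
B: a majority of 1472667 is 736334; 736,334 required, 736,446 in favor — approved.
C: a majority of 2812791 is 1406396; 1,406,396 required, 1,407,225 in favor — approved.
D: 3/4 of 895287 = 671465.25, rounded up to 671466; 671,466 required, 671,466 in favor — approved.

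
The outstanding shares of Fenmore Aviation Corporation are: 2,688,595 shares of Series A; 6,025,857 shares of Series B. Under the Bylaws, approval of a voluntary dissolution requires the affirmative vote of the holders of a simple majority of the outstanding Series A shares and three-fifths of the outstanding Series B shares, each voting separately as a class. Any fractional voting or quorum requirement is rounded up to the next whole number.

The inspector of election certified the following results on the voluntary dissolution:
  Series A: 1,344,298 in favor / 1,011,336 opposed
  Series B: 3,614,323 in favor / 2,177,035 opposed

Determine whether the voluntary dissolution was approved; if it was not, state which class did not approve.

Not approved — the Series B shares did not give the required vote.

Series A: a majority of 2688595 is 1344298; 1,344,298 required, 1,344,298 in favor — approved.
Series B: 3/5 of 6025857 = 3615514.20, rounded up to 3615515; 3,615,515 required, 3,614,323 in favor — not approved.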